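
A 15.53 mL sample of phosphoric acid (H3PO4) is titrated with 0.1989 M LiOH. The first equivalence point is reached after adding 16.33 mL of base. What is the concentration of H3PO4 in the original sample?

n(LiOH) = 0.1989 x 0.01633 = 0.003248 mol.
At the first equivalence point, 1 mol OH^- react per mol H3PO4, so n(H3PO4) = 0.003248 / 1 = 0.003248 mol.
[H3PO4] = 0.003248 / 0.01553 L = 0.209 M.

0.209 M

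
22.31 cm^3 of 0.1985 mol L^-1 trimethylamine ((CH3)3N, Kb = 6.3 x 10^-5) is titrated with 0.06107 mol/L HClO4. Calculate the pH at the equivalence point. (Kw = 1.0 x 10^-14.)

n((CH3)3N) = 0.1985 x 0.02231 = 0.004429 mol; V(HClO4) at equivalence = 0.004429/0.06107 = 0.07252 L.
At equivalence the base is fully converted to (CH3)3NH+; total volume = 0.09483 L, so [(CH3)3NH+] = 0.004429/0.09483 = 0.04670 M.
Ka((CH3)3NH+) = Kw/Kb = 1.0e-14 / 6.3 x 10^-5 = 1.59e-10.
[H^+] = sqrt(Ka x [(CH3)3NH+]) = sqrt(1.59e-10 x 0.04670) = 2.72e-6 M.
pH = -log(2.72e-6) = 5.57.

5.57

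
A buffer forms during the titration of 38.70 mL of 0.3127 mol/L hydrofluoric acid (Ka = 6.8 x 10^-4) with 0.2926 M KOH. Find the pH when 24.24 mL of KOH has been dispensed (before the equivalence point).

Initial n(HF) = 0.3127 x 0.03870 = 0.01210 mol.
n(KOH) added = 0.2926 x 0.02424 = 0.007093 mol, converting that many moles of HF to F-.
Remaining n(HF) = 0.005009 mol; n(F-) = 0.007093 mol.
By Henderson-Hasselbalch, pH = pKa + log([A^-]/[HA]) = 3.17 + log(0.007093/0.005009) = 3.17 + (+0.15) = 3.32.

3.32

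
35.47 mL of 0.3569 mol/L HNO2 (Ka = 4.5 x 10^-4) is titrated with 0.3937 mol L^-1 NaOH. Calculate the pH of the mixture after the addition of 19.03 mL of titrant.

Initial n(HNO2) = 0.3569 x 0.03547 = 0.01266 mol.
n(NaOH) added = 0.3937 x 0.01903 = 0.007492 mol, converting that many moles of HNO2 to NO2-.
Remaining n(HNO2) = 0.005167 mol; n(NO2-) = 0.007492 mol.
By Henderson-Hasselbalch, pH = pKa + log([A^-]/[HA]) = 3.35 + log(0.007492/0.005167) = 3.35 + (+0.16) = 3.51.

3.51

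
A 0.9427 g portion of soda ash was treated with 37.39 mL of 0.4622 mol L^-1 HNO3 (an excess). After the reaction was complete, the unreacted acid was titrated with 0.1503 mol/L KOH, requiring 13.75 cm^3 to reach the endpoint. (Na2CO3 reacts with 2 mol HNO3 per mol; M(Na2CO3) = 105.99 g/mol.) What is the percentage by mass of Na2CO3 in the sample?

85.5%

Total n(HNO3) added = 0.4622 x 0.03739 = 0.01728 mol.
n(KOH) used = 0.1503 x 0.01375 = 0.002067 mol, which equals the excess n(HNO3).
So n(HNO3) consumed by the sample = 0.01728 - 0.002067 = 0.01522 mol.
n(Na2CO3) = 0.01522 / 2 = 0.007608 mol.
mass Na2CO3 = 0.007608 x 105.99 = 0.8063 g, so %Na2CO3 = 0.8063/0.9427 x 100 = 85.5%.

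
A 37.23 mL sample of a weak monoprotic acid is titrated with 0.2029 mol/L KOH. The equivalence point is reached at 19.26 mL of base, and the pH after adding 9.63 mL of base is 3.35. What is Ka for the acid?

9.63 mL is half of the equivalence volume, so this is the half-equivalence point where [HA] = [A^-].
At half-equivalence pH = pKa, so pKa = 3.35.
Ka = 10^(-3.35) = 4.5 x 10^-4.

4.5 x 10^-4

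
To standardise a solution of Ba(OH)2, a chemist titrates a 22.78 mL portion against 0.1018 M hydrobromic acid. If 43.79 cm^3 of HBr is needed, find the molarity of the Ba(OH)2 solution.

n(HBr) delivered = 0.1018 x 0.04379 = 0.004458 mol.
The reaction is 1 Ba(OH)2 + 2 HBr, so n(Ba(OH)2) = 0.004458 x 1/2 = 0.002229 mol.
[Ba(OH)2] = 0.002229 mol / 0.02278 L = 0.0978 M.

0.0978 M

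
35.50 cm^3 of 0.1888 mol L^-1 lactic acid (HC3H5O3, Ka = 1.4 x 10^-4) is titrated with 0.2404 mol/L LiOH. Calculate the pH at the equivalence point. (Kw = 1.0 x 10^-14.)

n(HC3H5O3) = 0.1888 x 0.03550 = 0.006702 mol; V(LiOH) at equivalence = 0.006702/0.2404 = 0.02788 L.
At equivalence all the acid is converted to C3H5O3-; total volume = 0.03550 + 0.02788 = 0.06338 L, so [C3H5O3-] = 0.006702/0.06338 = 0.1057 M.
Kb = Kw/Ka = 1.0e-14 / 1.4 x 10^-4 = 7.14e-11.
[OH^-] = sqrt(Kb x [C3H5O3-]) = sqrt(7.14e-11 x 0.1057) = 2.75e-6 M.
pOH = 5.56, so pH = 14.00 - 5.56 = 8.44.

8.44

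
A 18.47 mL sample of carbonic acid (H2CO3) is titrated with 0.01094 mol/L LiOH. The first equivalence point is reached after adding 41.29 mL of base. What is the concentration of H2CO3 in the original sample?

n(LiOH) = 0.01094 x 0.04129 = 0.0004517 mol.
At the first equivalence point, 1 mol OH^- react per mol H2CO3, so n(H2CO3) = 0.0004517 / 1 = 0.0004517 mol.
[H2CO3] = 0.0004517 / 0.01847 L = 0.0245 M.

0.0245 M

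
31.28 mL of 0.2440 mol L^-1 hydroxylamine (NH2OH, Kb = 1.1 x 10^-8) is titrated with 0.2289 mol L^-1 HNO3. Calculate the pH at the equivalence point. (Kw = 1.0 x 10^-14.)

3.48

n(NH2OH) = 0.2440 x 0.03128 = 0.007632 mol; V(HNO3) at equivalence = 0.007632/0.2289 = 0.03334 L.
At equivalence the base is fully converted to NH3OH+; total volume = 0.06462 L, so [NH3OH+] = 0.007632/0.06462 = 0.1181 M.
Ka(NH3OH+) = Kw/Kb = 1.0e-14 / 1.1 x 10^-8 = 9.09e-7.
[H^+] = sqrt(Ka x [NH3OH+]) = sqrt(9.09e-7 x 0.1181) = 0.000328 M.
pH = -log(0.000328) = 3.48.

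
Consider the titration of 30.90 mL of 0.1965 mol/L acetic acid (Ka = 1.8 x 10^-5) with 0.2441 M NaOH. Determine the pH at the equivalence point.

8.89

n(CH3COOH) = 0.1965 x 0.03090 = 0.006072 mol; V(NaOH) at equivalence = 0.006072/0.2441 = 0.02487 L.
At equivalence all the acid is converted to CH3COO-; total volume = 0.03090 + 0.02487 = 0.05577 L, so [CH3COO-] = 0.006072/0.05577 = 0.1089 M.
Kb = Kw/Ka = 1.0e-14 / 1.8 x 10^-5 = 5.56e-10.
[OH^-] = sqrt(Kb x [CH3COO-]) = sqrt(5.56e-10 x 0.1089) = 7.78e-6 M.
pOH = 5.11, so pH = 14.00 - 5.11 = 8.89.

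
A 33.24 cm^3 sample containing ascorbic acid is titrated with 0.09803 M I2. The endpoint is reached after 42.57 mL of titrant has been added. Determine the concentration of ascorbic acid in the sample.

n(I2) = 0.09803 x 0.04257 = 0.004173 mol.
From the balanced equation, 1 mol I2 reacts with 1 mol ascorbic acid, so n(ascorbic acid) = 0.004173 x 1/1 = 0.004173 mol.
[ascorbic acid] = 0.004173 / 0.03324 L = 0.126 M.

0.126 M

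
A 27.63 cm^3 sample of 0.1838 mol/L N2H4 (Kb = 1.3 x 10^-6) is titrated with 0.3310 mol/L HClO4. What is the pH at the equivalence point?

n(N2H4) = 0.1838 x 0.02763 = 0.005078 mol; V(HClO4) at equivalence = 0.005078/0.3310 = 0.01534 L.
At equivalence the base is fully converted to N2H5+; total volume = 0.04297 L, so [N2H5+] = 0.005078/0.04297 = 0.1182 M.
Ka(N2H5+) = Kw/Kb = 1.0e-14 / 1.3 x 10^-6 = 7.69e-9.
[H^+] = sqrt(Ka x [N2H5+]) = sqrt(7.69e-9 x 0.1182) = 3.02e-5 M.
pH = -log(3.02e-5) = 4.52.

4.52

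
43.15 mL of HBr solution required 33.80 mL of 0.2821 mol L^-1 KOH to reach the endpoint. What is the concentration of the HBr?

n(KOH) delivered = 0.2821 x 0.03380 = 0.009535 mol.
For a 1:1 reaction, n(HBr) = 0.009535 mol.
[HBr] = 0.009535 mol / 0.04315 L = 0.221 M.

0.221 M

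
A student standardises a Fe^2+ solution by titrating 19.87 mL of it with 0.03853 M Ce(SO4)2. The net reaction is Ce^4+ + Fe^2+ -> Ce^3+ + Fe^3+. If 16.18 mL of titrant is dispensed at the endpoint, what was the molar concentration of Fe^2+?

0.0314 M

n(Ce(SO4)2) = 0.03853 x 0.01618 = 0.0006234 mol.
From the balanced equation, 1 mol Ce(SO4)2 reacts with 1 mol Fe^2+, so n(Fe^2+) = 0.0006234 x 1/1 = 0.0006234 mol.
[Fe^2+] = 0.0006234 / 0.01987 L = 0.0314 M.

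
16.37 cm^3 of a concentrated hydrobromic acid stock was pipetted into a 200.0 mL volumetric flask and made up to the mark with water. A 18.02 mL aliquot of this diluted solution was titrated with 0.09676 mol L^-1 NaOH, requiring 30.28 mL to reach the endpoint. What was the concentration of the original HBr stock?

1.99 M

n(NaOH) = 0.09676 x 0.03028 = 0.002930 mol.
n(HBr) in the aliquot = 0.002930 mol.
[diluted HBr] = 0.002930 / 0.01802 = 0.1626 M.
Dilution factor = 200.0/16.37 = 12.22, so [stock] = 0.1626 x 12.22 = 1.99 M.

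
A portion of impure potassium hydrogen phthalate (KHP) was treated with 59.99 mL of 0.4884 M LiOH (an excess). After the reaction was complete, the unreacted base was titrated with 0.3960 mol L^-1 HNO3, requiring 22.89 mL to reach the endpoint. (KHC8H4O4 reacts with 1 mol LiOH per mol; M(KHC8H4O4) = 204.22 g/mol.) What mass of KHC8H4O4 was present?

4.13 g

Total n(LiOH) added = 0.4884 x 0.05999 = 0.02930 mol.
n(HNO3) used = 0.3960 x 0.02289 = 0.009064 mol, which equals the excess n(LiOH).
So n(LiOH) consumed by the sample = 0.02930 - 0.009064 = 0.02023 mol.
n(KHC8H4O4) = 0.02023 / 1 = 0.02023 mol.
mass = 0.02023 mol x 204.22 g/mol = 4.13 g.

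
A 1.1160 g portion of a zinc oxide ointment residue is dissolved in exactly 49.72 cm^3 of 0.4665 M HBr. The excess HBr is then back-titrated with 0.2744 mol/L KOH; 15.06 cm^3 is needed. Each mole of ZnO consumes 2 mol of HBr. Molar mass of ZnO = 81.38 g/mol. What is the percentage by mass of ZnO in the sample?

69.5%

Total n(HBr) added = 0.4665 x 0.04972 = 0.02319 mol.
n(KOH) used = 0.2744 x 0.01506 = 0.004132 mol, which equals the excess n(HBr).
So n(HBr) consumed by the sample = 0.02319 - 0.004132 = 0.01906 mol.
n(ZnO) = 0.01906 / 2 = 0.009531 mol.
mass ZnO = 0.009531 x 81.38 = 0.7756 g, so %ZnO = 0.7756/1.1160 x 100 = 69.5%.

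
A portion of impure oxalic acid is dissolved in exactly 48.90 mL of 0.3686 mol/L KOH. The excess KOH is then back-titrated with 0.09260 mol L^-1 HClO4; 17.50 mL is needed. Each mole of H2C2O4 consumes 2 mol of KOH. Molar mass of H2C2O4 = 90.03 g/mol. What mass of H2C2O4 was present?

0.738 g

Total n(KOH) added = 0.3686 x 0.04890 = 0.01802 mol.
n(HClO4) used = 0.09260 x 0.01750 = 0.001620 mol, which equals the excess n(KOH).
So n(KOH) consumed by the sample = 0.01802 - 0.001620 = 0.01640 mol.
n(H2C2O4) = 0.01640 / 2 = 0.008202 mol.
mass = 0.008202 mol x 90.03 g/mol = 0.738 g.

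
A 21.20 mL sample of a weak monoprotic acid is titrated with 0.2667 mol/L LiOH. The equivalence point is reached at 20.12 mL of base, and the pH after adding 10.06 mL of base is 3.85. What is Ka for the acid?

10.06 mL is half of the equivalence volume, so this is the half-equivalence point where [HA] = [A^-].
At half-equivalence pH = pKa, so pKa = 3.85.
Ka = 10^(-3.85) = 1.4 x 10^-4.

1.4 x 10^-4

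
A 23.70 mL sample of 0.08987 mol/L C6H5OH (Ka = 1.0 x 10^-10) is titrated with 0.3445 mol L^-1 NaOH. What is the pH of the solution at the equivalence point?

11.43

n(C6H5OH) = 0.08987 x 0.02370 = 0.002130 mol; V(NaOH) at equivalence = 0.002130/0.3445 = 0.006183 L.
At equivalence all the acid is converted to C6H5O-; total volume = 0.02370 + 0.006183 = 0.02988 L, so [C6H5O-] = 0.002130/0.02988 = 0.07128 M.
Kb = Kw/Ka = 1.0e-14 / 1.0 x 10^-10 = 0.000100.
[OH^-] = sqrt(Kb x [C6H5O-]) = sqrt(0.000100 x 0.07128) = 0.00267 M.
pOH = 2.57, so pH = 14.00 - 2.57 = 11.43.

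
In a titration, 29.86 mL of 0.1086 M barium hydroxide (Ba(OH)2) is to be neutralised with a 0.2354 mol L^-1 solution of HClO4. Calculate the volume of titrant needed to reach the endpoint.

27.6 mL

n(Ba(OH)2) = 0.1086 mol/L x 0.02986 L = 0.003243 mol.
The neutralisation is 1 Ba(OH)2 : 2 HClO4, so n(HClO4) = 0.003243 x 2/1 = 0.006486 mol.
V(HClO4) = 0.006486 / 0.2354 = 0.02755 L = 27.6 mL.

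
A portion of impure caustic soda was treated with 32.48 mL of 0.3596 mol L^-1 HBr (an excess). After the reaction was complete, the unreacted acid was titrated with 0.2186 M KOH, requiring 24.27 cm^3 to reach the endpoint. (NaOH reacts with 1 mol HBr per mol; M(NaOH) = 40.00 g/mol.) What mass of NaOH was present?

0.255 g

Total n(HBr) added = 0.3596 x 0.03248 = 0.01168 mol.
n(KOH) used = 0.2186 x 0.02427 = 0.005305 mol, which equals the excess n(HBr).
So n(HBr) consumed by the sample = 0.01168 - 0.005305 = 0.006374 mol.
n(NaOH) = 0.006374 / 1 = 0.006374 mol.
mass = 0.006374 mol x 40.00 g/mol = 0.255 g.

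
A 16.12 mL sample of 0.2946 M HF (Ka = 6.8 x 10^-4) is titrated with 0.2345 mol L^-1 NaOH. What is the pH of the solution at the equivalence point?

8.14

n(HF) = 0.2946 x 0.01612 = 0.004749 mol; V(NaOH) at equivalence = 0.004749/0.2345 = 0.02025 L.
At equivalence all the acid is converted to F-; total volume = 0.01612 + 0.02025 = 0.03637 L, so [F-] = 0.004749/0.03637 = 0.1306 M.
Kb = Kw/Ka = 1.0e-14 / 6.8 x 10^-4 = 1.47e-11.
[OH^-] = sqrt(Kb x [F-]) = sqrt(1.47e-11 x 0.1306) = 1.39e-6 M.
pOH = 5.86, so pH = 14.00 - 5.86 = 8.14.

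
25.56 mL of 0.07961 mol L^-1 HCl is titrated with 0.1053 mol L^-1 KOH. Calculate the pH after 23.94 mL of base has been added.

11.99

n(acid) = 0.07961 x 0.02556 = 0.002035 mol; n(KOH) added = 0.1053 x 0.02394 = 0.002521 mol.
Base is in excess by 0.002521 - 0.002035 = 0.0004861 mol in a total volume of 0.04950 L.
[OH^-] = 0.0004861/0.04950 = 0.009819 M, so pOH = 2.01 and pH = 14.00 - 2.01 = 11.99.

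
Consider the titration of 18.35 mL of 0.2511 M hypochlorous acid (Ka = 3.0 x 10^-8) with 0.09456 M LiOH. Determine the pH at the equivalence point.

10.18

n(HClO) = 0.2511 x 0.01835 = 0.004608 mol; V(LiOH) at equivalence = 0.004608/0.09456 = 0.04873 L.
At equivalence all the acid is converted to ClO-; total volume = 0.01835 + 0.04873 = 0.06708 L, so [ClO-] = 0.004608/0.06708 = 0.06869 M.
Kb = Kw/Ka = 1.0e-14 / 3.0 x 10^-8 = 3.33e-7.
[OH^-] = sqrt(Kb x [ClO-]) = sqrt(3.33e-7 x 0.06869) = 0.000151 M.
pOH = 3.82, so pH = 14.00 - 3.82 = 10.18.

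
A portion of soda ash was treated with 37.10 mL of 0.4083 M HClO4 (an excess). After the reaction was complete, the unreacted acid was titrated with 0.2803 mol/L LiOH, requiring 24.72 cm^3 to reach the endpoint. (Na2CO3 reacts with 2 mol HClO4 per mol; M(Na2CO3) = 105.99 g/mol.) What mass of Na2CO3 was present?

Total n(HClO4) added = 0.4083 x 0.03710 = 0.01515 mol.
n(LiOH) used = 0.2803 x 0.02472 = 0.006929 mol, which equals the excess n(HClO4).
So n(HClO4) consumed by the sample = 0.01515 - 0.006929 = 0.008219 mol.
n(Na2CO3) = 0.008219 / 2 = 0.004109 mol.
mass = 0.004109 mol x 105.99 g/mol = 0.436 g.

0.436 g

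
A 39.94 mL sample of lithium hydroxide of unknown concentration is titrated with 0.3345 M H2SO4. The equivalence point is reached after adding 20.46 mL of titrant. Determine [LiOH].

0.343 M

n(H2SO4) delivered = 0.3345 x 0.02046 = 0.006844 mol.
The reaction is 2 LiOH + 1 H2SO4, so n(LiOH) = 0.006844 x 2/1 = 0.01369 mol.
[LiOH] = 0.01369 mol / 0.03994 L = 0.343 M.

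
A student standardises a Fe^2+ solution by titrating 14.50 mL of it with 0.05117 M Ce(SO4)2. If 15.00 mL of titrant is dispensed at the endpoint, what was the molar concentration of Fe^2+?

n(Ce(SO4)2) = 0.05117 x 0.01500 = 0.0007675 mol.
From the balanced equation, 1 mol Ce(SO4)2 reacts with 1 mol Fe^2+, so n(Fe^2+) = 0.0007675 x 1/1 = 0.0007675 mol.
[Fe^2+] = 0.0007675 / 0.01450 L = 0.0529 M.

0.0529 M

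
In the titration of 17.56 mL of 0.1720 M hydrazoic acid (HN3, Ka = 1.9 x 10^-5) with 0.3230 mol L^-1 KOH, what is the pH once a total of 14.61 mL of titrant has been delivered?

n(acid) = 0.1720 x 0.01756 = 0.003020 mol; n(KOH) added = 0.3230 x 0.01461 = 0.004719 mol.
Base is in excess by 0.004719 - 0.003020 = 0.001699 mol in a total volume of 0.03217 L.
[OH^-] = 0.001699/0.03217 = 0.05280 M, so pOH = 1.28 and pH = 14.00 - 1.28 = 12.72.

12.72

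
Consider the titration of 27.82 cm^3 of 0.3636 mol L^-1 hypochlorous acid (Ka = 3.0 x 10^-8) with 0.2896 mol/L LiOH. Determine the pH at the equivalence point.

n(HClO) = 0.3636 x 0.02782 = 0.01012 mol; V(LiOH) at equivalence = 0.01012/0.2896 = 0.03493 L.
At equivalence all the acid is converted to ClO-; total volume = 0.02782 + 0.03493 = 0.06275 L, so [ClO-] = 0.01012/0.06275 = 0.1612 M.
Kb = Kw/Ka = 1.0e-14 / 3.0 x 10^-8 = 3.33e-7.
[OH^-] = sqrt(Kb x [ClO-]) = sqrt(3.33e-7 x 0.1612) = 0.000232 M.
pOH = 3.63, so pH = 14.00 - 3.63 = 10.37.

10.37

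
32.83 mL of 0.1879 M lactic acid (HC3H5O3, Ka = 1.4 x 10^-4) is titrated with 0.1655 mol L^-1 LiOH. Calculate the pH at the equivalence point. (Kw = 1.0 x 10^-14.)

8.40

n(HC3H5O3) = 0.1879 x 0.03283 = 0.006169 mol; V(LiOH) at equivalence = 0.006169/0.1655 = 0.03727 L.
At equivalence all the acid is converted to C3H5O3-; total volume = 0.03283 + 0.03727 = 0.07010 L, so [C3H5O3-] = 0.006169/0.07010 = 0.08800 M.
Kb = Kw/Ka = 1.0e-14 / 1.4 x 10^-4 = 7.14e-11.
[OH^-] = sqrt(Kb x [C3H5O3-]) = sqrt(7.14e-11 x 0.08800) = 2.51e-6 M.
pOH = 5.60, so pH = 14.00 - 5.60 = 8.40.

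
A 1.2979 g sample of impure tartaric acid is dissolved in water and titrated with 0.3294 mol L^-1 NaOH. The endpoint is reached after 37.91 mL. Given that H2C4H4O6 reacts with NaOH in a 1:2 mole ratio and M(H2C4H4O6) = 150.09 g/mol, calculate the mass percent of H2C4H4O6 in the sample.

n(NaOH) = 0.3294 x 0.03791 = 0.01249 mol.
n(H2C4H4O6) = 0.01249 / 2 = 0.006244 mol.
mass of H2C4H4O6 = 0.006244 x 150.09 = 0.9371 g.
% purity = 0.9371 / 1.2979 x 100 = 72.2%.

72.2%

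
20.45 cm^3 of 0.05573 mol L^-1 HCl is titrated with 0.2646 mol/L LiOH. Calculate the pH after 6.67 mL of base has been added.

n(acid) = 0.05573 x 0.02045 = 0.001140 mol; n(LiOH) added = 0.2646 x 0.006670 = 0.001765 mol.
Base is in excess by 0.001765 - 0.001140 = 0.0006252 mol in a total volume of 0.02712 L.
[OH^-] = 0.0006252/0.02712 = 0.02305 M, so pOH = 1.64 and pH = 14.00 - 1.64 = 12.36.

12.36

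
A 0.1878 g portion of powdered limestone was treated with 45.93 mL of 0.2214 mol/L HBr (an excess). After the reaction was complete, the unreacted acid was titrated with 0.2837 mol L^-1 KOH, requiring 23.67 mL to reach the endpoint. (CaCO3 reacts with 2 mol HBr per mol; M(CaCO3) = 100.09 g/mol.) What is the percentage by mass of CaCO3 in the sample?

92.0%

Total n(HBr) added = 0.2214 x 0.04593 = 0.01017 mol.
n(KOH) used = 0.2837 x 0.02367 = 0.006715 mol, which equals the excess n(HBr).
So n(HBr) consumed by the sample = 0.01017 - 0.006715 = 0.003454 mol.
n(CaCO3) = 0.003454 / 2 = 0.001727 mol.
mass CaCO3 = 0.001727 x 100.09 = 0.1728 g, so %CaCO3 = 0.1728/0.1878 x 100 = 92.0%.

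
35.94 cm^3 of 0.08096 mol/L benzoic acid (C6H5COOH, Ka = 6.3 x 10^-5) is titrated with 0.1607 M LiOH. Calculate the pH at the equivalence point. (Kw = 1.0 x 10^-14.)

n(C6H5COOH) = 0.08096 x 0.03594 = 0.002910 mol; V(LiOH) at equivalence = 0.002910/0.1607 = 0.01811 L.
At equivalence all the acid is converted to C6H5COO-; total volume = 0.03594 + 0.01811 = 0.05405 L, so [C6H5COO-] = 0.002910/0.05405 = 0.05384 M.
Kb = Kw/Ka = 1.0e-14 / 6.3 x 10^-5 = 1.59e-10.
[OH^-] = sqrt(Kb x [C6H5COO-]) = sqrt(1.59e-10 x 0.05384) = 2.92e-6 M.
pOH = 5.53, so pH = 14.00 - 5.53 = 8.47.

8.47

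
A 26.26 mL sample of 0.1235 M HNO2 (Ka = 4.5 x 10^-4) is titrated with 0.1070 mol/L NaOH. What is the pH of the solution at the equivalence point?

n(HNO2) = 0.1235 x 0.02626 = 0.003243 mol; V(NaOH) at equivalence = 0.003243/0.1070 = 0.03031 L.
At equivalence all the acid is converted to NO2-; total volume = 0.02626 + 0.03031 = 0.05657 L, so [NO2-] = 0.003243/0.05657 = 0.05733 M.
Kb = Kw/Ka = 1.0e-14 / 4.5 x 10^-4 = 2.22e-11.
[OH^-] = sqrt(Kb x [NO2-]) = sqrt(2.22e-11 x 0.05733) = 1.13e-6 M.
pOH = 5.95, so pH = 14.00 - 5.95 = 8.05.

8.05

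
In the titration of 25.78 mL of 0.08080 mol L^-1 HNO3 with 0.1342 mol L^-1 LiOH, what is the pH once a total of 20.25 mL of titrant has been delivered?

12.14

n(acid) = 0.08080 x 0.02578 = 0.002083 mol; n(LiOH) added = 0.1342 x 0.02025 = 0.002718 mol.
Base is in excess by 0.002718 - 0.002083 = 0.0006345 mol in a total volume of 0.04603 L.
[OH^-] = 0.0006345/0.04603 = 0.01379 M, so pOH = 1.86 and pH = 14.00 - 1.86 = 12.14.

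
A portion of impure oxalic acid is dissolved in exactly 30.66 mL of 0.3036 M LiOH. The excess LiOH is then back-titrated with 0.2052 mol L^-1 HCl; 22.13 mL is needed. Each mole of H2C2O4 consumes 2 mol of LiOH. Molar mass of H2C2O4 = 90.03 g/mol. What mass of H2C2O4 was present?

0.215 g

Total n(LiOH) added = 0.3036 x 0.03066 = 0.009308 mol.
n(HCl) used = 0.2052 x 0.02213 = 0.004541 mol, which equals the excess n(LiOH).
So n(LiOH) consumed by the sample = 0.009308 - 0.004541 = 0.004767 mol.
n(H2C2O4) = 0.004767 / 2 = 0.002384 mol.
mass = 0.002384 mol x 90.03 g/mol = 0.215 g.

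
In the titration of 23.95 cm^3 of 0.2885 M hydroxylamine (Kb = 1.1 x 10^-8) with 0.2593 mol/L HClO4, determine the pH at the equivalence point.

n(NH2OH) = 0.2885 x 0.02395 = 0.006910 mol; V(HClO4) at equivalence = 0.006910/0.2593 = 0.02665 L.
At equivalence the base is fully converted to NH3OH+; total volume = 0.05060 L, so [NH3OH+] = 0.006910/0.05060 = 0.1366 M.
Ka(NH3OH+) = Kw/Kb = 1.0e-14 / 1.1 x 10^-8 = 9.09e-7.
[H^+] = sqrt(Ka x [NH3OH+]) = sqrt(9.09e-7 x 0.1366) = 0.000352 M.
pH = -log(0.000352) = 3.45.

3.45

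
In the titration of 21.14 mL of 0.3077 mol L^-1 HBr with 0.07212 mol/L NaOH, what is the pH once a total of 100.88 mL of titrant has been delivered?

11.80

n(acid) = 0.3077 x 0.02114 = 0.006505 mol; n(NaOH) added = 0.07212 x 0.1009 = 0.007275 mol.
Base is in excess by 0.007275 - 0.006505 = 0.0007707 mol in a total volume of 0.1220 L.
[OH^-] = 0.0007707/0.1220 = 0.006316 M, so pOH = 2.20 and pH = 14.00 - 2.20 = 11.80.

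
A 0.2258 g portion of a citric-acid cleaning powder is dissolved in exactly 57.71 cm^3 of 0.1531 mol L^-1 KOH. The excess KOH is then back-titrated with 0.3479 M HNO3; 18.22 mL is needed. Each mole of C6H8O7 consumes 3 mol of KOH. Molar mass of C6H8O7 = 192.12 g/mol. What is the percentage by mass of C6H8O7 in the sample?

70.8%

Total n(KOH) added = 0.1531 x 0.05771 = 0.008835 mol.
n(HNO3) used = 0.3479 x 0.01822 = 0.006339 mol, which equals the excess n(KOH).
So n(KOH) consumed by the sample = 0.008835 - 0.006339 = 0.002497 mol.
n(C6H8O7) = 0.002497 / 3 = 0.0008322 mol.
mass C6H8O7 = 0.0008322 x 192.12 = 0.1599 g, so %C6H8O7 = 0.1599/0.2258 x 100 = 70.8%.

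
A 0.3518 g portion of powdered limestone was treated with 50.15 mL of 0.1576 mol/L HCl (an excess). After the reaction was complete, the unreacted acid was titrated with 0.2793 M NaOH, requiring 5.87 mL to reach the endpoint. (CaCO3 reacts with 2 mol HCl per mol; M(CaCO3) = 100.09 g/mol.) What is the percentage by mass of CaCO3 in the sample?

89.1%

Total n(HCl) added = 0.1576 x 0.05015 = 0.007904 mol.
n(NaOH) used = 0.2793 x 0.005870 = 0.001639 mol, which equals the excess n(HCl).
So n(HCl) consumed by the sample = 0.007904 - 0.001639 = 0.006264 mol.
n(CaCO3) = 0.006264 / 2 = 0.003132 mol.
mass CaCO3 = 0.003132 x 100.09 = 0.3135 g, so %CaCO3 = 0.3135/0.3518 x 100 = 89.1%.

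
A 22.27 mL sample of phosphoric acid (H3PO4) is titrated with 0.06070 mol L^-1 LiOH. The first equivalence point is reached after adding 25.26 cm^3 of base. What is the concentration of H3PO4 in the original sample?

n(LiOH) = 0.06070 x 0.02526 = 0.001533 mol.
At the first equivalence point, 1 mol OH^- react per mol H3PO4, so n(H3PO4) = 0.001533 / 1 = 0.001533 mol.
[H3PO4] = 0.001533 / 0.02227 L = 0.0688 M.

0.0688 M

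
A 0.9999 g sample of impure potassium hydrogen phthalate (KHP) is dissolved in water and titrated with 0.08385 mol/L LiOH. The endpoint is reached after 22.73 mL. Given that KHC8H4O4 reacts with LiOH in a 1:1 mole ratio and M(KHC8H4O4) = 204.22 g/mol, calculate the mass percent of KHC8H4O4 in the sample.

n(LiOH) = 0.08385 x 0.02273 = 0.001906 mol.
n(KHC8H4O4) = 0.001906 / 1 = 0.001906 mol.
mass of KHC8H4O4 = 0.001906 x 204.22 = 0.3892 g.
% purity = 0.3892 / 0.9999 x 100 = 38.9%.

38.9%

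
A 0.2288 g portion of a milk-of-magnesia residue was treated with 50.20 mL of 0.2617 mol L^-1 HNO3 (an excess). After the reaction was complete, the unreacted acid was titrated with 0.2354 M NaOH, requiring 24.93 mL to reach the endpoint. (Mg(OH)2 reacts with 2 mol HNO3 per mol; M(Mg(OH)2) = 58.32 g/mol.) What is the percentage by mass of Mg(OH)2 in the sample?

Total n(HNO3) added = 0.2617 x 0.05020 = 0.01314 mol.
n(NaOH) used = 0.2354 x 0.02493 = 0.005869 mol, which equals the excess n(HNO3).
So n(HNO3) consumed by the sample = 0.01314 - 0.005869 = 0.007269 mol.
n(Mg(OH)2) = 0.007269 / 2 = 0.003634 mol.
mass Mg(OH)2 = 0.003634 x 58.32 = 0.2120 g, so %Mg(OH)2 = 0.2120/0.2288 x 100 = 92.6%.

92.6%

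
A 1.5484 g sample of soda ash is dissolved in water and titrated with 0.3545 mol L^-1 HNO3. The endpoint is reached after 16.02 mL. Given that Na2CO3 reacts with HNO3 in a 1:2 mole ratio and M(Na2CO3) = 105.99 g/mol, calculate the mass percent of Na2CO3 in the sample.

n(HNO3) = 0.3545 x 0.01602 = 0.005679 mol.
n(Na2CO3) = 0.005679 / 2 = 0.002840 mol.
mass of Na2CO3 = 0.002840 x 105.99 = 0.3010 g.
% purity = 0.3010 / 1.5484 x 100 = 19.4%.

19.4%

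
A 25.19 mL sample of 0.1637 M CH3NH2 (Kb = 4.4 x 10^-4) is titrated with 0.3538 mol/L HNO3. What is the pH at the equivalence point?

5.80

n(CH3NH2) = 0.1637 x 0.02519 = 0.004124 mol; V(HNO3) at equivalence = 0.004124/0.3538 = 0.01166 L.
At equivalence the base is fully converted to CH3NH3+; total volume = 0.03685 L, so [CH3NH3+] = 0.004124/0.03685 = 0.1119 M.
Ka(CH3NH3+) = Kw/Kb = 1.0e-14 / 4.4 x 10^-4 = 2.27e-11.
[H^+] = sqrt(Ka x [CH3NH3+]) = sqrt(2.27e-11 x 0.1119) = 1.59e-6 M.
pH = -log(1.59e-6) = 5.80.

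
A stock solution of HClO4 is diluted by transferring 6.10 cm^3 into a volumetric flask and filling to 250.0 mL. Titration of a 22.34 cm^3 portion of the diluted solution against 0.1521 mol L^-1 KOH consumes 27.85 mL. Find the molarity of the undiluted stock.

n(KOH) = 0.1521 x 0.02785 = 0.004236 mol.
n(HClO4) in the aliquot = 0.004236 mol.
[diluted HClO4] = 0.004236 / 0.02234 = 0.1896 M.
Dilution factor = 250.0/6.100 = 40.98, so [stock] = 0.1896 x 40.98 = 7.77 M.

7.77 M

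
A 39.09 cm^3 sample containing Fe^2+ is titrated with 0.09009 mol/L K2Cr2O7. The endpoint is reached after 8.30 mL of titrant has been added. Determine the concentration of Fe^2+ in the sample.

n(K2Cr2O7) = 0.09009 x 0.008300 = 0.0007477 mol.
From the balanced equation, 1 mol K2Cr2O7 reacts with 6 mol Fe^2+, so n(Fe^2+) = 0.0007477 x 6/1 = 0.004486 mol.
[Fe^2+] = 0.004486 / 0.03909 L = 0.115 M.

0.115 M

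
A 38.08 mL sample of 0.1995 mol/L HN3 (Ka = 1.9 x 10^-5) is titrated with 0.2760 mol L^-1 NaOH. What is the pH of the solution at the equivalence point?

n(HN3) = 0.1995 x 0.03808 = 0.007597 mol; V(NaOH) at equivalence = 0.007597/0.2760 = 0.02753 L.
At equivalence all the acid is converted to N3-; total volume = 0.03808 + 0.02753 = 0.06561 L, so [N3-] = 0.007597/0.06561 = 0.1158 M.
Kb = Kw/Ka = 1.0e-14 / 1.9 x 10^-5 = 5.26e-10.
[OH^-] = sqrt(Kb x [N3-]) = sqrt(5.26e-10 x 0.1158) = 7.81e-6 M.
pOH = 5.11, so pH = 14.00 - 5.11 = 8.89.

8.89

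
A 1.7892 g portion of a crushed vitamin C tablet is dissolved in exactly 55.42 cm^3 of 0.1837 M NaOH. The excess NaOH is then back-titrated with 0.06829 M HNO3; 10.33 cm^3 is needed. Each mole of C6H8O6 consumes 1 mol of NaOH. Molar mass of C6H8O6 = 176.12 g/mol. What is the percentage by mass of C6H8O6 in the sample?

93.3%

Total n(NaOH) added = 0.1837 x 0.05542 = 0.01018 mol.
n(HNO3) used = 0.06829 x 0.01033 = 0.0007054 mol, which equals the excess n(NaOH).
So n(NaOH) consumed by the sample = 0.01018 - 0.0007054 = 0.009475 mol.
n(C6H8O6) = 0.009475 / 1 = 0.009475 mol.
mass C6H8O6 = 0.009475 x 176.12 = 1.669 g, so %C6H8O6 = 1.669/1.7892 x 100 = 93.3%.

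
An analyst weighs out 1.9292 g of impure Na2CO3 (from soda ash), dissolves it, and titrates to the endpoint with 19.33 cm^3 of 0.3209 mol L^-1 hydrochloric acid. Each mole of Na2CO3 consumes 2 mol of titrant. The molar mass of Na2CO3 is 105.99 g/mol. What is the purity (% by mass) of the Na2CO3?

17.0%

n(HCl) = 0.3209 x 0.01933 = 0.006203 mol.
n(Na2CO3) = 0.006203 / 2 = 0.003101 mol.
mass of Na2CO3 = 0.003101 x 105.99 = 0.3287 g.
% purity = 0.3287 / 1.9292 x 100 = 17.0%.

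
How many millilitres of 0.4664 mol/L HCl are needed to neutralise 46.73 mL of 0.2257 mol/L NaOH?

22.6 mL

n(NaOH) = 0.2257 mol/L x 0.04673 L = 0.01055 mol.
At equivalence n(HCl) = n(NaOH) = 0.01055 mol.
V(HCl) = 0.01055 / 0.4664 = 0.02261 L = 22.6 mL.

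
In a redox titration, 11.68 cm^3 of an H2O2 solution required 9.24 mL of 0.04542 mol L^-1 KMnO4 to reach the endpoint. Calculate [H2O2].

n(KMnO4) = 0.04542 x 0.009240 = 0.0004197 mol.
From the balanced equation, 2 mol KMnO4 reacts with 5 mol H2O2, so n(H2O2) = 0.0004197 x 5/2 = 0.001049 mol.
[H2O2] = 0.001049 / 0.01168 L = 0.0898 M.

0.0898 M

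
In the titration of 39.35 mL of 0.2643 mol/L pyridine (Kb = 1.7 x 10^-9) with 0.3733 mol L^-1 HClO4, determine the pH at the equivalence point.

n(C5H5N) = 0.2643 x 0.03935 = 0.01040 mol; V(HClO4) at equivalence = 0.01040/0.3733 = 0.02786 L.
At equivalence the base is fully converted to C5H5NH+; total volume = 0.06721 L, so [C5H5NH+] = 0.01040/0.06721 = 0.1547 M.
Ka(C5H5NH+) = Kw/Kb = 1.0e-14 / 1.7 x 10^-9 = 5.88e-6.
[H^+] = sqrt(Ka x [C5H5NH+]) = sqrt(5.88e-6 x 0.1547) = 0.000954 M.
pH = -log(0.000954) = 3.02.

3.02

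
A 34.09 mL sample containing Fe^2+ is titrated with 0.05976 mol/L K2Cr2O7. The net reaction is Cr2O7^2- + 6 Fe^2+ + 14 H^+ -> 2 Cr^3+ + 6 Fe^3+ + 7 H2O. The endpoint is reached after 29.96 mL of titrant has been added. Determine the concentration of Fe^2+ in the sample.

n(K2Cr2O7) = 0.05976 x 0.02996 = 0.001790 mol.
From the balanced equation, 1 mol K2Cr2O7 reacts with 6 mol Fe^2+, so n(Fe^2+) = 0.001790 x 6/1 = 0.01074 mol.
[Fe^2+] = 0.01074 / 0.03409 L = 0.315 M.

0.315 M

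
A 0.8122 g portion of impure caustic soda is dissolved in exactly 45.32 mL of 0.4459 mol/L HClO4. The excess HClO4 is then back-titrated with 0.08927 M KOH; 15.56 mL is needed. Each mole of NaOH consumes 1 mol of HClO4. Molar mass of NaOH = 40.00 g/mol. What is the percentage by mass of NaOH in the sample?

Total n(HClO4) added = 0.4459 x 0.04532 = 0.02021 mol.
n(KOH) used = 0.08927 x 0.01556 = 0.001389 mol, which equals the excess n(HClO4).
So n(HClO4) consumed by the sample = 0.02021 - 0.001389 = 0.01882 mol.
n(NaOH) = 0.01882 / 1 = 0.01882 mol.
mass NaOH = 0.01882 x 40.00 = 0.7528 g, so %NaOH = 0.7528/0.8122 x 100 = 92.7%.

92.7%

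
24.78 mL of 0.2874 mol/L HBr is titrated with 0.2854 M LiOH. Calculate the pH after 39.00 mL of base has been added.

n(acid) = 0.2874 x 0.02478 = 0.007122 mol; n(LiOH) added = 0.2854 x 0.03900 = 0.01113 mol.
Base is in excess by 0.01113 - 0.007122 = 0.004009 mol in a total volume of 0.06378 L.
[OH^-] = 0.004009/0.06378 = 0.06285 M, so pOH = 1.20 and pH = 14.00 - 1.20 = 12.80.

12.80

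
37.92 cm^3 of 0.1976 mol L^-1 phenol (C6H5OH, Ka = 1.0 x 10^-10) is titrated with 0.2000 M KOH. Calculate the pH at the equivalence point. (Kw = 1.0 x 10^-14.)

11.50

n(C6H5OH) = 0.1976 x 0.03792 = 0.007493 mol; V(KOH) at equivalence = 0.007493/0.2000 = 0.03746 L.
At equivalence all the acid is converted to C6H5O-; total volume = 0.03792 + 0.03746 = 0.07538 L, so [C6H5O-] = 0.007493/0.07538 = 0.09940 M.
Kb = Kw/Ka = 1.0e-14 / 1.0 x 10^-10 = 0.000100.
[OH^-] = sqrt(Kb x [C6H5O-]) = sqrt(0.000100 x 0.09940) = 0.00315 M.
pOH = 2.50, so pH = 14.00 - 2.50 = 11.50.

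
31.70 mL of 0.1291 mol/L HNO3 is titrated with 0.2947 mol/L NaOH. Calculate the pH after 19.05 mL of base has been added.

12.48

n(acid) = 0.1291 x 0.03170 = 0.004092 mol; n(NaOH) added = 0.2947 x 0.01905 = 0.005614 mol.
Base is in excess by 0.005614 - 0.004092 = 0.001522 mol in a total volume of 0.05075 L.
[OH^-] = 0.001522/0.05075 = 0.02998 M, so pOH = 1.52 and pH = 14.00 - 1.52 = 12.48.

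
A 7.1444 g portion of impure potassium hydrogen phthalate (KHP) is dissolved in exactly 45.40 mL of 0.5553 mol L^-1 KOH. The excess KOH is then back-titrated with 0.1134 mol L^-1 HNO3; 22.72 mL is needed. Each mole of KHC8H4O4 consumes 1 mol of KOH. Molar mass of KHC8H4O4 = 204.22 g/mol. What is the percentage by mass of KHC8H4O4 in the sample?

Total n(KOH) added = 0.5553 x 0.04540 = 0.02521 mol.
n(HNO3) used = 0.1134 x 0.02272 = 0.002576 mol, which equals the excess n(KOH).
So n(KOH) consumed by the sample = 0.02521 - 0.002576 = 0.02263 mol.
n(KHC8H4O4) = 0.02263 / 1 = 0.02263 mol.
mass KHC8H4O4 = 0.02263 x 204.22 = 4.622 g, so %KHC8H4O4 = 4.622/7.1444 x 100 = 64.7%.

64.7%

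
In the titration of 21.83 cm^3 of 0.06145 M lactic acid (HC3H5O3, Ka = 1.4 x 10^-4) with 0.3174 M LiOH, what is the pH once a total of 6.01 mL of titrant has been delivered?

12.31

n(acid) = 0.06145 x 0.02183 = 0.001341 mol; n(LiOH) added = 0.3174 x 0.006010 = 0.001908 mol.
Base is in excess by 0.001908 - 0.001341 = 0.0005661 mol in a total volume of 0.02784 L.
[OH^-] = 0.0005661/0.02784 = 0.02033 M, so pOH = 1.69 and pH = 14.00 - 1.69 = 12.31.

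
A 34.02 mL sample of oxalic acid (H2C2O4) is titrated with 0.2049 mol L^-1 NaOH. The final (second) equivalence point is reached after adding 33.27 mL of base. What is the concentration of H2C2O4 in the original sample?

0.100 M

n(NaOH) = 0.2049 x 0.03327 = 0.006817 mol.
At the final (second) equivalence point, 2 mol OH^- react per mol H2C2O4, so n(H2C2O4) = 0.006817 / 2 = 0.003409 mol.
[H2C2O4] = 0.003409 / 0.03402 L = 0.100 M.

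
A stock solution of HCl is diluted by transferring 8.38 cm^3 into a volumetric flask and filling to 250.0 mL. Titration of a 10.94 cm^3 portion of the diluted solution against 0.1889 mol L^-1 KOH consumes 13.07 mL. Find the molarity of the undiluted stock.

6.73 M

n(KOH) = 0.1889 x 0.01307 = 0.002469 mol.
n(HCl) in the aliquot = 0.002469 mol.
[diluted HCl] = 0.002469 / 0.01094 = 0.2257 M.
Dilution factor = 250.0/8.380 = 29.83, so [stock] = 0.2257 x 29.83 = 6.73 M.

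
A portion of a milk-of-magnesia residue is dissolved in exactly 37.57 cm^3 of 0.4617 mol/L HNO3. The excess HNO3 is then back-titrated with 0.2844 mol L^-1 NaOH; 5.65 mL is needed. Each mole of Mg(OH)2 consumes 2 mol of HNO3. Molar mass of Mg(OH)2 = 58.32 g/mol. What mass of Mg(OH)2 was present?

Total n(HNO3) added = 0.4617 x 0.03757 = 0.01735 mol.
n(NaOH) used = 0.2844 x 0.005650 = 0.001607 mol, which equals the excess n(HNO3).
So n(HNO3) consumed by the sample = 0.01735 - 0.001607 = 0.01574 mol.
n(Mg(OH)2) = 0.01574 / 2 = 0.007870 mol.
mass = 0.007870 mol x 58.32 g/mol = 0.459 g.

0.459 g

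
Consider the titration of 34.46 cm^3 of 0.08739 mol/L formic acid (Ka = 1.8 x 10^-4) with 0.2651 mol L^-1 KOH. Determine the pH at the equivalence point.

n(HCOOH) = 0.08739 x 0.03446 = 0.003011 mol; V(KOH) at equivalence = 0.003011/0.2651 = 0.01136 L.
At equivalence all the acid is converted to HCOO-; total volume = 0.03446 + 0.01136 = 0.04582 L, so [HCOO-] = 0.003011/0.04582 = 0.06572 M.
Kb = Kw/Ka = 1.0e-14 / 1.8 x 10^-4 = 5.56e-11.
[OH^-] = sqrt(Kb x [HCOO-]) = sqrt(5.56e-11 x 0.06572) = 1.91e-6 M.
pOH = 5.72, so pH = 14.00 - 5.72 = 8.28.

8.28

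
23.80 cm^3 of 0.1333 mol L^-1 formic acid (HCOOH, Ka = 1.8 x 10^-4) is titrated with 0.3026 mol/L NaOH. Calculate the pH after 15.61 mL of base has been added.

12.60

n(acid) = 0.1333 x 0.02380 = 0.003173 mol; n(NaOH) added = 0.3026 x 0.01561 = 0.004724 mol.
Base is in excess by 0.004724 - 0.003173 = 0.001551 mol in a total volume of 0.03941 L.
[OH^-] = 0.001551/0.03941 = 0.03936 M, so pOH = 1.40 and pH = 14.00 - 1.40 = 12.60.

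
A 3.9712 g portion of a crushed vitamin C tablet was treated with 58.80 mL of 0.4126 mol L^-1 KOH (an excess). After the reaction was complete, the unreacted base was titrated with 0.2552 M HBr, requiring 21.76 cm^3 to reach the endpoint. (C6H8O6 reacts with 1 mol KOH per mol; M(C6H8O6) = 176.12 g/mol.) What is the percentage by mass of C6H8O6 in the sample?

Total n(KOH) added = 0.4126 x 0.05880 = 0.02426 mol.
n(HBr) used = 0.2552 x 0.02176 = 0.005553 mol, which equals the excess n(KOH).
So n(KOH) consumed by the sample = 0.02426 - 0.005553 = 0.01871 mol.
n(C6H8O6) = 0.01871 / 1 = 0.01871 mol.
mass C6H8O6 = 0.01871 x 176.12 = 3.295 g, so %C6H8O6 = 3.295/3.9712 x 100 = 83.0%.

83.0%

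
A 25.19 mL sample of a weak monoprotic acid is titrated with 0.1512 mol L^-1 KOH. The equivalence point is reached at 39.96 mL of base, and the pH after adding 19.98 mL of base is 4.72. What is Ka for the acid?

19.98 mL is half of the equivalence volume, so this is the half-equivalence point where [HA] = [A^-].
At half-equivalence pH = pKa, so pKa = 4.72.
Ka = 10^(-4.72) = 1.9 x 10^-5.

1.9 x 10^-5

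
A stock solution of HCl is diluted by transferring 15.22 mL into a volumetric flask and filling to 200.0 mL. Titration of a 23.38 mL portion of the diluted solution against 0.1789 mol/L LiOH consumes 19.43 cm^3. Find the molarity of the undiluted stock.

1.95 M

n(LiOH) = 0.1789 x 0.01943 = 0.003476 mol.
n(HCl) in the aliquot = 0.003476 mol.
[diluted HCl] = 0.003476 / 0.02338 = 0.1487 M.
Dilution factor = 200.0/15.22 = 13.14, so [stock] = 0.1487 x 13.14 = 1.95 M.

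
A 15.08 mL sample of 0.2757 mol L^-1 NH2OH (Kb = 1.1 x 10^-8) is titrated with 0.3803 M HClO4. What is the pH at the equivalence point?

3.42

n(NH2OH) = 0.2757 x 0.01508 = 0.004158 mol; V(HClO4) at equivalence = 0.004158/0.3803 = 0.01093 L.
At equivalence the base is fully converted to NH3OH+; total volume = 0.02601 L, so [NH3OH+] = 0.004158/0.02601 = 0.1598 M.
Ka(NH3OH+) = Kw/Kb = 1.0e-14 / 1.1 x 10^-8 = 9.09e-7.
[H^+] = sqrt(Ka x [NH3OH+]) = sqrt(9.09e-7 x 0.1598) = 0.000381 M.
pH = -log(0.000381) = 3.42.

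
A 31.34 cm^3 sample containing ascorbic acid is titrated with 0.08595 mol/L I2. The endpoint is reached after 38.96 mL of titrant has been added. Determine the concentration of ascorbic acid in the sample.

n(I2) = 0.08595 x 0.03896 = 0.003349 mol.
From the balanced equation, 1 mol I2 reacts with 1 mol ascorbic acid, so n(ascorbic acid) = 0.003349 x 1/1 = 0.003349 mol.
[ascorbic acid] = 0.003349 / 0.03134 L = 0.107 M.

0.107 M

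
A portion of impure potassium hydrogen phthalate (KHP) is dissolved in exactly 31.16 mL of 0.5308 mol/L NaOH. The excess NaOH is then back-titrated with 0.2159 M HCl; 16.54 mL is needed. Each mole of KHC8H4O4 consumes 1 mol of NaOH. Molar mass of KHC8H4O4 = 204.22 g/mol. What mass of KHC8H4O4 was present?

Total n(NaOH) added = 0.5308 x 0.03116 = 0.01654 mol.
n(HCl) used = 0.2159 x 0.01654 = 0.003571 mol, which equals the excess n(NaOH).
So n(NaOH) consumed by the sample = 0.01654 - 0.003571 = 0.01297 mol.
n(KHC8H4O4) = 0.01297 / 1 = 0.01297 mol.
mass = 0.01297 mol x 204.22 g/mol = 2.65 g.

2.65 g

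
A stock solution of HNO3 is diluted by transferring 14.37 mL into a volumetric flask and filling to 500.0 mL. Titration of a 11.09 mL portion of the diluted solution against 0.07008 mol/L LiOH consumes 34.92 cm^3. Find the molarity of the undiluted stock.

7.68 M

n(LiOH) = 0.07008 x 0.03492 = 0.002447 mol.
n(HNO3) in the aliquot = 0.002447 mol.
[diluted HNO3] = 0.002447 / 0.01109 = 0.2207 M.
Dilution factor = 500.0/14.37 = 34.79, so [stock] = 0.2207 x 34.79 = 7.68 M.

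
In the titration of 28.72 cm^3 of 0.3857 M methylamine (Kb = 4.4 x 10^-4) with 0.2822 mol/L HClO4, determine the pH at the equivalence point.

5.72

n(CH3NH2) = 0.3857 x 0.02872 = 0.01108 mol; V(HClO4) at equivalence = 0.01108/0.2822 = 0.03925 L.
At equivalence the base is fully converted to CH3NH3+; total volume = 0.06797 L, so [CH3NH3+] = 0.01108/0.06797 = 0.1630 M.
Ka(CH3NH3+) = Kw/Kb = 1.0e-14 / 4.4 x 10^-4 = 2.27e-11.
[H^+] = sqrt(Ka x [CH3NH3+]) = sqrt(2.27e-11 x 0.1630) = 1.92e-6 M.
pH = -log(1.92e-6) = 5.72.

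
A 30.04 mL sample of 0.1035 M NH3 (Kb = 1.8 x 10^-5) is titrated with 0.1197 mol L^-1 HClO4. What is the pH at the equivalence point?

n(NH3) = 0.1035 x 0.03004 = 0.003109 mol; V(HClO4) at equivalence = 0.003109/0.1197 = 0.02597 L.
At equivalence the base is fully converted to NH4+; total volume = 0.05601 L, so [NH4+] = 0.003109/0.05601 = 0.05551 M.
Ka(NH4+) = Kw/Kb = 1.0e-14 / 1.8 x 10^-5 = 5.56e-10.
[H^+] = sqrt(Ka x [NH4+]) = sqrt(5.56e-10 x 0.05551) = 5.55e-6 M.
pH = -log(5.55e-6) = 5.26.

5.26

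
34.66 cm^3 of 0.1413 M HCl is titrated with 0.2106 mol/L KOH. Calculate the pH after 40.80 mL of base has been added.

n(acid) = 0.1413 x 0.03466 = 0.004897 mol; n(KOH) added = 0.2106 x 0.04080 = 0.008592 mol.
Base is in excess by 0.008592 - 0.004897 = 0.003695 mol in a total volume of 0.07546 L.
[OH^-] = 0.003695/0.07546 = 0.04897 M, so pOH = 1.31 and pH = 14.00 - 1.31 = 12.69.

12.69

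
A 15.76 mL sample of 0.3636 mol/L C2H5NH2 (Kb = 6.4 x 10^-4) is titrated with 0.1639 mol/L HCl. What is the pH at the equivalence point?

n(C2H5NH2) = 0.3636 x 0.01576 = 0.005730 mol; V(HCl) at equivalence = 0.005730/0.1639 = 0.03496 L.
At equivalence the base is fully converted to C2H5NH3+; total volume = 0.05072 L, so [C2H5NH3+] = 0.005730/0.05072 = 0.1130 M.
Ka(C2H5NH3+) = Kw/Kb = 1.0e-14 / 6.4 x 10^-4 = 1.56e-11.
[H^+] = sqrt(Ka x [C2H5NH3+]) = sqrt(1.56e-11 x 0.1130) = 1.33e-6 M.
pH = -log(1.33e-6) = 5.88.

5.88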